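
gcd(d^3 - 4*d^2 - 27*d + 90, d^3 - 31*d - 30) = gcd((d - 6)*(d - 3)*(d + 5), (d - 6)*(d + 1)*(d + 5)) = d^2 - d - 30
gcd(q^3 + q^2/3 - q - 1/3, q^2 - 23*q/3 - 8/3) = q + 1/3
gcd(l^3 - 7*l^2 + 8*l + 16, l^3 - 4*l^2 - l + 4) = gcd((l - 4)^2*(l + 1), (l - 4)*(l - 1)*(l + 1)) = l^2 - 3*l - 4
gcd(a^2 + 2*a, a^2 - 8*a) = a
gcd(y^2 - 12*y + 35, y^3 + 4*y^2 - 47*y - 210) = y - 7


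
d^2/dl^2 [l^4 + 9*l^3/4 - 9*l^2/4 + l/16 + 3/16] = 12*l^2 + 27*l/2 - 9/2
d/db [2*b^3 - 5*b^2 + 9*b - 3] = 6*b^2 - 10*b + 9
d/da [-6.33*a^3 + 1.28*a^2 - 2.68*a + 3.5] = -18.99*a^2 + 2.56*a - 2.68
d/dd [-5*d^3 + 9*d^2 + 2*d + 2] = -15*d^2 + 18*d + 2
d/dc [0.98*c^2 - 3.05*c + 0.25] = 1.96*c - 3.05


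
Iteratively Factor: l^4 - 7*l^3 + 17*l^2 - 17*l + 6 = (l - 3)*(l^3 - 4*l^2 + 5*l - 2) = (l - 3)*(l - 1)*(l^2 - 3*l + 2) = (l - 3)*(l - 2)*(l - 1)*(l - 1)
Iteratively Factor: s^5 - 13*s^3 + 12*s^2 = (s)*(s^4 - 13*s^2 + 12*s) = s*(s - 1)*(s^3 + s^2 - 12*s) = s*(s - 1)*(s + 4)*(s^2 - 3*s) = s*(s - 3)*(s - 1)*(s + 4)*(s)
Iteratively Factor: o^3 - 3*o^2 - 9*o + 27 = (o - 3)*(o^2 - 9) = (o - 3)^2*(o + 3)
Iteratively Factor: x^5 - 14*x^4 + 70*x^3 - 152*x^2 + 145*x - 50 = (x - 1)*(x^4 - 13*x^3 + 57*x^2 - 95*x + 50) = (x - 1)^2*(x^3 - 12*x^2 + 45*x - 50) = (x - 2)*(x - 1)^2*(x^2 - 10*x + 25) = (x - 5)*(x - 2)*(x - 1)^2*(x - 5)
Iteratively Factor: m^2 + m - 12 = (m + 4)*(m - 3)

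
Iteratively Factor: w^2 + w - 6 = (w + 3)*(w - 2)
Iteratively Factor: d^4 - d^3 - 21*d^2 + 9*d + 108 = (d + 3)*(d^3 - 4*d^2 - 9*d + 36) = (d - 3)*(d + 3)*(d^2 - d - 12) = (d - 4)*(d - 3)*(d + 3)*(d + 3)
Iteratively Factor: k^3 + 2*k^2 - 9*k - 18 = (k + 2)*(k^2 - 9) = (k - 3)*(k + 2)*(k + 3)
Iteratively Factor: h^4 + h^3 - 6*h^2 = (h + 3)*(h^3 - 2*h^2) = h*(h + 3)*(h^2 - 2*h) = h^2*(h + 3)*(h - 2)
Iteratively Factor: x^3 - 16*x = (x + 4)*(x^2 - 4*x) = (x - 4)*(x + 4)*(x)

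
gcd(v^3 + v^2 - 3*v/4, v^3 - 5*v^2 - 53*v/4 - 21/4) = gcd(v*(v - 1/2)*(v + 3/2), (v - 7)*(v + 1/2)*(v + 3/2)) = v + 3/2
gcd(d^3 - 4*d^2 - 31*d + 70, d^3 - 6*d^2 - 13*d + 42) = d^2 - 9*d + 14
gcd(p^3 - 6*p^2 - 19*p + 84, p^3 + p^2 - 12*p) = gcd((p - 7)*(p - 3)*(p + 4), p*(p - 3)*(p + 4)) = p^2 + p - 12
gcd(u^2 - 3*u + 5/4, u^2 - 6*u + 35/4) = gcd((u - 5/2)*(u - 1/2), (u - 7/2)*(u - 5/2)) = u - 5/2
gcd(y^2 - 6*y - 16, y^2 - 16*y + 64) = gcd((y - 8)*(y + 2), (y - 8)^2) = y - 8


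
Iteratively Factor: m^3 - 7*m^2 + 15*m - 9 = (m - 3)*(m^2 - 4*m + 3) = (m - 3)^2*(m - 1)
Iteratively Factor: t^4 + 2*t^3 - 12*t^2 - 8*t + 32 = (t + 2)*(t^3 - 12*t + 16) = (t - 2)*(t + 2)*(t^2 + 2*t - 8) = (t - 2)^2*(t + 2)*(t + 4)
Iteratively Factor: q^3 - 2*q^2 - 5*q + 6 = (q - 1)*(q^2 - q - 6) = (q - 1)*(q + 2)*(q - 3)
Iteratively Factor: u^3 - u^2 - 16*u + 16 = (u + 4)*(u^2 - 5*u + 4) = (u - 4)*(u + 4)*(u - 1)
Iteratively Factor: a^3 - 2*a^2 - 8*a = (a + 2)*(a^2 - 4*a) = (a - 4)*(a + 2)*(a)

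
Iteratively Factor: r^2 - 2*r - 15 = (r + 3)*(r - 5)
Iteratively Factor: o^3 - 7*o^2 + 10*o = (o - 5)*(o^2 - 2*o) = (o - 5)*(o - 2)*(o)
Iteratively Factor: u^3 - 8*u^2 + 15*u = (u)*(u^2 - 8*u + 15) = u*(u - 3)*(u - 5)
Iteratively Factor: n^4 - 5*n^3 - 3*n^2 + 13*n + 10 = (n + 1)*(n^3 - 6*n^2 + 3*n + 10) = (n - 2)*(n + 1)*(n^2 - 4*n - 5) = (n - 5)*(n - 2)*(n + 1)*(n + 1)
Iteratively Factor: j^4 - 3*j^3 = (j - 3)*(j^3) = j*(j - 3)*(j^2) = j^2*(j - 3)*(j)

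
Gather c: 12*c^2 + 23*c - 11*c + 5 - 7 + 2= 12*c^2 + 12*c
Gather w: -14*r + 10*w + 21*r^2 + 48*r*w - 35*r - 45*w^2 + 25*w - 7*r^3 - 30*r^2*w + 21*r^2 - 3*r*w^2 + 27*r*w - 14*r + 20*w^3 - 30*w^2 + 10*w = -7*r^3 + 42*r^2 - 63*r + 20*w^3 + w^2*(-3*r - 75) + w*(-30*r^2 + 75*r + 45)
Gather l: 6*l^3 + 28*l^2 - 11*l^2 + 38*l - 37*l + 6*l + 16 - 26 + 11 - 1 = 6*l^3 + 17*l^2 + 7*l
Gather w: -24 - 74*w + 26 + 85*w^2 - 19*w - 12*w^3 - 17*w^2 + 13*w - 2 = -12*w^3 + 68*w^2 - 80*w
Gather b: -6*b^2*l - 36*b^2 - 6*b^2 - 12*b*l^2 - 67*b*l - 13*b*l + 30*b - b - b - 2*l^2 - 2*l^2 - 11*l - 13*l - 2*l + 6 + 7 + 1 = b^2*(-6*l - 42) + b*(-12*l^2 - 80*l + 28) - 4*l^2 - 26*l + 14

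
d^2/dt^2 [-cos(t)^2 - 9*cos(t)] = 9*cos(t) + 2*cos(2*t)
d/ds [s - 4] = 1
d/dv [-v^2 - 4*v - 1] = -2*v - 4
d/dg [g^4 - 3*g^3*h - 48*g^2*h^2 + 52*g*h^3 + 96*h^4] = 4*g^3 - 9*g^2*h - 96*g*h^2 + 52*h^3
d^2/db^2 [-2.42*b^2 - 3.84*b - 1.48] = -4.84000000000000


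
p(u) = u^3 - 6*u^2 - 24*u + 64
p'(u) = 3*u^2 - 12*u - 24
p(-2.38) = 73.65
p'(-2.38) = 21.55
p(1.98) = 0.72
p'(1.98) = -36.00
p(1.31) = 24.51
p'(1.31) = -34.57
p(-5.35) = -132.47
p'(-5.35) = 126.07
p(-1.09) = 81.74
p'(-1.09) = -7.36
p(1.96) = 1.44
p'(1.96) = -36.00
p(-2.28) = 75.68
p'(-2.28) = 18.96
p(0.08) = 62.04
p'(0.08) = -24.94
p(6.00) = -80.00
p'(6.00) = 12.00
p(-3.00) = 55.00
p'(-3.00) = 39.00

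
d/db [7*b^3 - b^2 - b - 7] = 21*b^2 - 2*b - 1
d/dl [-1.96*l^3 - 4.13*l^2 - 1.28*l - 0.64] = -5.88*l^2 - 8.26*l - 1.28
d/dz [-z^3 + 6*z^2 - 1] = 3*z*(4 - z)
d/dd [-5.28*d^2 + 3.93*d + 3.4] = 3.93 - 10.56*d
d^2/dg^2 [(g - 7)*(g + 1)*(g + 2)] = 6*g - 8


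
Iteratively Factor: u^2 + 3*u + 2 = (u + 2)*(u + 1)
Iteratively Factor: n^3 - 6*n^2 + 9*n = (n)*(n^2 - 6*n + 9) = n*(n - 3)*(n - 3)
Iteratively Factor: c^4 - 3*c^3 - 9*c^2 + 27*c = (c)*(c^3 - 3*c^2 - 9*c + 27) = c*(c - 3)*(c^2 - 9) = c*(c - 3)^2*(c + 3)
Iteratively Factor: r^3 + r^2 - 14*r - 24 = (r - 4)*(r^2 + 5*r + 6) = (r - 4)*(r + 2)*(r + 3)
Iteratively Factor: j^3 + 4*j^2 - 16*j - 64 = (j + 4)*(j^2 - 16) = (j - 4)*(j + 4)*(j + 4)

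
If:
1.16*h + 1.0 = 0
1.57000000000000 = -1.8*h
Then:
No Solution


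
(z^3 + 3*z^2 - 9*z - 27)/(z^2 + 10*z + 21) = (z^2 - 9)/(z + 7)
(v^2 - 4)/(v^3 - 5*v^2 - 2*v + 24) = (v - 2)/(v^2 - 7*v + 12)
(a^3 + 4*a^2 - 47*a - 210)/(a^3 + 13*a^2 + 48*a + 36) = (a^2 - 2*a - 35)/(a^2 + 7*a + 6)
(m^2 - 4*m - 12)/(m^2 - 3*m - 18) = (m + 2)/(m + 3)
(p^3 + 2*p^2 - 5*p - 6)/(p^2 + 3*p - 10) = (p^2 + 4*p + 3)/(p + 5)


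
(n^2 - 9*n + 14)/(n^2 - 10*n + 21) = (n - 2)/(n - 3)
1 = 1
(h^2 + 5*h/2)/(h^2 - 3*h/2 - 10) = h/(h - 4)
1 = 1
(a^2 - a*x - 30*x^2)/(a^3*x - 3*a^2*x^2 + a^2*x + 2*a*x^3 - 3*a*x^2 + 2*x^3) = (a^2 - a*x - 30*x^2)/(x*(a^3 - 3*a^2*x + a^2 + 2*a*x^2 - 3*a*x + 2*x^2))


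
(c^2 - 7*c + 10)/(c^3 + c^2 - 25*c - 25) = (c - 2)/(c^2 + 6*c + 5)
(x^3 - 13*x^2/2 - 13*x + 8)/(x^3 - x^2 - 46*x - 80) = (x - 1/2)/(x + 5)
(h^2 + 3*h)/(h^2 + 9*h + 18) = h/(h + 6)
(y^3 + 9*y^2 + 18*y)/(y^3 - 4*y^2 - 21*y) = (y + 6)/(y - 7)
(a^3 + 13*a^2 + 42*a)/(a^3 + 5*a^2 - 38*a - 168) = a*(a + 6)/(a^2 - 2*a - 24)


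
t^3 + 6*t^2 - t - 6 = (t - 1)*(t + 1)*(t + 6)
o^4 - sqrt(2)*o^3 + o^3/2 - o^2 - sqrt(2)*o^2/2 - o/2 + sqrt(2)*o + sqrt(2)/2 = (o - 1)*(o + 1/2)*(o + 1)*(o - sqrt(2))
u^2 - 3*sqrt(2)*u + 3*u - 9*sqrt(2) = (u + 3)*(u - 3*sqrt(2))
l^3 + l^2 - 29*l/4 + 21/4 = (l - 3/2)*(l - 1)*(l + 7/2)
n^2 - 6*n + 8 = (n - 4)*(n - 2)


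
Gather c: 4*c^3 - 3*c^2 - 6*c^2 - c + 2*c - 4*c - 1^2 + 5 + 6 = 4*c^3 - 9*c^2 - 3*c + 10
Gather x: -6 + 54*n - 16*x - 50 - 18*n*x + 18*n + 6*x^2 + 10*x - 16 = 72*n + 6*x^2 + x*(-18*n - 6) - 72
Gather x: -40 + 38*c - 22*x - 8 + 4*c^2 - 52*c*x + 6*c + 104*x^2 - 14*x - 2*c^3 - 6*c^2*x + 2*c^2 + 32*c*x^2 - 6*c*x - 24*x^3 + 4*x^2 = -2*c^3 + 6*c^2 + 44*c - 24*x^3 + x^2*(32*c + 108) + x*(-6*c^2 - 58*c - 36) - 48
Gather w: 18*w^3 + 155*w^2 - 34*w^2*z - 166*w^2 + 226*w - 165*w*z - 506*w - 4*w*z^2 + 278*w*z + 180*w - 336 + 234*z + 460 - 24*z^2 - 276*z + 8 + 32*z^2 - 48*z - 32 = 18*w^3 + w^2*(-34*z - 11) + w*(-4*z^2 + 113*z - 100) + 8*z^2 - 90*z + 100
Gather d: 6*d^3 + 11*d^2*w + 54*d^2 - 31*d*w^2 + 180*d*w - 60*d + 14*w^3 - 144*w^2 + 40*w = 6*d^3 + d^2*(11*w + 54) + d*(-31*w^2 + 180*w - 60) + 14*w^3 - 144*w^2 + 40*w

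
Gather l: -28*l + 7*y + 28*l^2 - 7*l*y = 28*l^2 + l*(-7*y - 28) + 7*y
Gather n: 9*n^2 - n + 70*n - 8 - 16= 9*n^2 + 69*n - 24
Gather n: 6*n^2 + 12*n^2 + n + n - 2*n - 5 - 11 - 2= 18*n^2 - 18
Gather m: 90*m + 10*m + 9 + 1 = 100*m + 10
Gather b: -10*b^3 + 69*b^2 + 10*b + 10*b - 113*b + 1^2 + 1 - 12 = -10*b^3 + 69*b^2 - 93*b - 10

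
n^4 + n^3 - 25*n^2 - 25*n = n*(n - 5)*(n + 1)*(n + 5)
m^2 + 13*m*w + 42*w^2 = (m + 6*w)*(m + 7*w)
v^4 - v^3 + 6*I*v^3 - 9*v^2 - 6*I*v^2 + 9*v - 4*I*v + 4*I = (v - 1)*(v + I)^2*(v + 4*I)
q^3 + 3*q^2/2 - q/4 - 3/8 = (q - 1/2)*(q + 1/2)*(q + 3/2)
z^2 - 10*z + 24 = (z - 6)*(z - 4)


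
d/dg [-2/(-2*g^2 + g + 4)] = 2*(1 - 4*g)/(-2*g^2 + g + 4)^2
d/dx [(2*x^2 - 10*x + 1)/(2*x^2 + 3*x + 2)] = (26*x^2 + 4*x - 23)/(4*x^4 + 12*x^3 + 17*x^2 + 12*x + 4)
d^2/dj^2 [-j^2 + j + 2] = -2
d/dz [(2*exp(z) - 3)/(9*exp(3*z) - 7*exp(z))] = 3*(-12*exp(3*z) + 27*exp(2*z) - 7)*exp(-z)/(81*exp(4*z) - 126*exp(2*z) + 49)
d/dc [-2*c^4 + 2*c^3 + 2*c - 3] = -8*c^3 + 6*c^2 + 2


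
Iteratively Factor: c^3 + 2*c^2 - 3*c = (c)*(c^2 + 2*c - 3) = c*(c + 3)*(c - 1)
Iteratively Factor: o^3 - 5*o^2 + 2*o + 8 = (o - 4)*(o^2 - o - 2) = (o - 4)*(o - 2)*(o + 1)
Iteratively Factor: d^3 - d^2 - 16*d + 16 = (d + 4)*(d^2 - 5*d + 4) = (d - 4)*(d + 4)*(d - 1)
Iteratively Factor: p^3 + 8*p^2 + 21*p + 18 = (p + 3)*(p^2 + 5*p + 6) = (p + 3)^2*(p + 2)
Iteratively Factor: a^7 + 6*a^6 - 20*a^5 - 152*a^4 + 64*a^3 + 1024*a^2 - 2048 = (a - 4)*(a^6 + 10*a^5 + 20*a^4 - 72*a^3 - 224*a^2 + 128*a + 512) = (a - 4)*(a - 2)*(a^5 + 12*a^4 + 44*a^3 + 16*a^2 - 192*a - 256) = (a - 4)*(a - 2)^2*(a^4 + 14*a^3 + 72*a^2 + 160*a + 128) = (a - 4)*(a - 2)^2*(a + 4)*(a^3 + 10*a^2 + 32*a + 32) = (a - 4)*(a - 2)^2*(a + 2)*(a + 4)*(a^2 + 8*a + 16) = (a - 4)*(a - 2)^2*(a + 2)*(a + 4)^2*(a + 4)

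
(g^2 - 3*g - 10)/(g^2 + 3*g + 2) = (g - 5)/(g + 1)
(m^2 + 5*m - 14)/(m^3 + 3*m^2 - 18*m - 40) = (m^2 + 5*m - 14)/(m^3 + 3*m^2 - 18*m - 40)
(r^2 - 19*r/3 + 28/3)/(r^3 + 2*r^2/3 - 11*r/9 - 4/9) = 3*(3*r^2 - 19*r + 28)/(9*r^3 + 6*r^2 - 11*r - 4)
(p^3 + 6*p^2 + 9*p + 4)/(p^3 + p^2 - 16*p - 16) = (p + 1)/(p - 4)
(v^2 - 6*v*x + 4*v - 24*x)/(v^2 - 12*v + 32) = (v^2 - 6*v*x + 4*v - 24*x)/(v^2 - 12*v + 32)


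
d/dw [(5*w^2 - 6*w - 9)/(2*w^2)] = 3*(w + 3)/w^3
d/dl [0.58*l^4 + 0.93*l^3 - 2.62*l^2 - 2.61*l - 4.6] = 2.32*l^3 + 2.79*l^2 - 5.24*l - 2.61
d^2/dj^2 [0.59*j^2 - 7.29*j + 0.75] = 1.18000000000000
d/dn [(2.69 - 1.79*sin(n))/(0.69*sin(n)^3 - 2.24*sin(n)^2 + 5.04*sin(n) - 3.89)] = (2.4702*sin(n)^3 - 9.5779*sin(n)^2 + 12.0512*sin(n) - 6.5945)*cos(n)/(0.4761*sin(n)^6 - 3.0912*sin(n)^5 + 11.9728*sin(n)^4 - 27.9474*sin(n)^3 + 42.8288*sin(n)^2 - 39.2112*sin(n) + 15.1321)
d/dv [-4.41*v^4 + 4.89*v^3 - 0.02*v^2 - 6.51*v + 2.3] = -17.64*v^3 + 14.67*v^2 - 0.04*v - 6.51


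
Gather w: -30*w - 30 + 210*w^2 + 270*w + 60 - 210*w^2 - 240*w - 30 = 0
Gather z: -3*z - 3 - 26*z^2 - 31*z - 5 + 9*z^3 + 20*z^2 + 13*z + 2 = 9*z^3 - 6*z^2 - 21*z - 6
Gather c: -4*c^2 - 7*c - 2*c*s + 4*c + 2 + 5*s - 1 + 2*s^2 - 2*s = -4*c^2 + c*(-2*s - 3) + 2*s^2 + 3*s + 1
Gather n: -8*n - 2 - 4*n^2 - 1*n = -4*n^2 - 9*n - 2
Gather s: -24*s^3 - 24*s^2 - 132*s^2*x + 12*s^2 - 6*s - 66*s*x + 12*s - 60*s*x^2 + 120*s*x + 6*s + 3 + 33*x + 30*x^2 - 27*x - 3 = -24*s^3 + s^2*(-132*x - 12) + s*(-60*x^2 + 54*x + 12) + 30*x^2 + 6*x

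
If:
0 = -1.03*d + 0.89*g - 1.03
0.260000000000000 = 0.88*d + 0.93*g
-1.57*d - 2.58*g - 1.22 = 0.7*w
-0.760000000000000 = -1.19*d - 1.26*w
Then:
No Solution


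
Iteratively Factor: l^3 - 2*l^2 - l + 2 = (l + 1)*(l^2 - 3*l + 2) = (l - 1)*(l + 1)*(l - 2)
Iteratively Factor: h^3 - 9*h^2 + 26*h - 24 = (h - 3)*(h^2 - 6*h + 8) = (h - 3)*(h - 2)*(h - 4)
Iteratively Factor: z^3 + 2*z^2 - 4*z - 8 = (z - 2)*(z^2 + 4*z + 4) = (z - 2)*(z + 2)*(z + 2)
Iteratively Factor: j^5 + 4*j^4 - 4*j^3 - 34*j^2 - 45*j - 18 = (j - 3)*(j^4 + 7*j^3 + 17*j^2 + 17*j + 6) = (j - 3)*(j + 2)*(j^3 + 5*j^2 + 7*j + 3) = (j - 3)*(j + 1)*(j + 2)*(j^2 + 4*j + 3) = (j - 3)*(j + 1)^2*(j + 2)*(j + 3)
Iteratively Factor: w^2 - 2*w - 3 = (w - 3)*(w + 1)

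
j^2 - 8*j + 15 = (j - 5)*(j - 3)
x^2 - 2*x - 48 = (x - 8)*(x + 6)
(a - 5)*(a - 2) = a^2 - 7*a + 10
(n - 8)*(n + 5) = n^2 - 3*n - 40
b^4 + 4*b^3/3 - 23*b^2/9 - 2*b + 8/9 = (b - 4/3)*(b - 1/3)*(b + 1)*(b + 2)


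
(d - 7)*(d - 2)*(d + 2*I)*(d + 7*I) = d^4 - 9*d^3 + 9*I*d^3 - 81*I*d^2 + 126*d + 126*I*d - 196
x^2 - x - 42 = (x - 7)*(x + 6)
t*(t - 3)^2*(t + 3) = t^4 - 3*t^3 - 9*t^2 + 27*t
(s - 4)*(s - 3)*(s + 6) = s^3 - s^2 - 30*s + 72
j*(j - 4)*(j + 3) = j^3 - j^2 - 12*j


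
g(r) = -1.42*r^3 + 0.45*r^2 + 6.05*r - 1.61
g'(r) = -4.26*r^2 + 0.9*r + 6.05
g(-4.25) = 89.81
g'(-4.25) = -74.72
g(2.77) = -11.58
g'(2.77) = -24.14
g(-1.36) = -5.43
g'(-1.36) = -3.05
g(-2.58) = 10.16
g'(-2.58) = -24.63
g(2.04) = 0.55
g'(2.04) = -9.84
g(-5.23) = 182.20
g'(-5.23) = -115.18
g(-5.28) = 188.01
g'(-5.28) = -117.46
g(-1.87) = -2.06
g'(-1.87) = -10.53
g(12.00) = -2317.97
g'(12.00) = -596.59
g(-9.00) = 1015.57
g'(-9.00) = -347.11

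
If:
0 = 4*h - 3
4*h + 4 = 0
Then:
No Solution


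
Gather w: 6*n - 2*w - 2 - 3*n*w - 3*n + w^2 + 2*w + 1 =-3*n*w + 3*n + w^2 - 1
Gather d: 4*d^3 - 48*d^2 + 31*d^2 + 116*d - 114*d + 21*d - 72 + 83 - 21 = 4*d^3 - 17*d^2 + 23*d - 10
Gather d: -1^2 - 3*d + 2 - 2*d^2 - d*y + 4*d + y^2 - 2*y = -2*d^2 + d*(1 - y) + y^2 - 2*y + 1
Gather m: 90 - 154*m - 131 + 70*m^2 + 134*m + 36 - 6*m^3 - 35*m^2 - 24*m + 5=-6*m^3 + 35*m^2 - 44*m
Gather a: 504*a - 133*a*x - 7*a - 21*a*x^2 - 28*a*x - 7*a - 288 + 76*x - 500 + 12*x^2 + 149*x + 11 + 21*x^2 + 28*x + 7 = a*(-21*x^2 - 161*x + 490) + 33*x^2 + 253*x - 770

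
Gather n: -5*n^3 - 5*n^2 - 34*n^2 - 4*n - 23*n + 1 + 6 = -5*n^3 - 39*n^2 - 27*n + 7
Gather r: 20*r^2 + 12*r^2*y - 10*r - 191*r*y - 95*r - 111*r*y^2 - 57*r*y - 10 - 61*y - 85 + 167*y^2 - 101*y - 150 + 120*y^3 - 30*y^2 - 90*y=r^2*(12*y + 20) + r*(-111*y^2 - 248*y - 105) + 120*y^3 + 137*y^2 - 252*y - 245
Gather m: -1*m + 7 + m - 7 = 0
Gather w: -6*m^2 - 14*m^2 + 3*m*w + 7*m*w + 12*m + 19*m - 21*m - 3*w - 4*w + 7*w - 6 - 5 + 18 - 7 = -20*m^2 + 10*m*w + 10*m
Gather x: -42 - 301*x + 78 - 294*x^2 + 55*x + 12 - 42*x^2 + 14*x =-336*x^2 - 232*x + 48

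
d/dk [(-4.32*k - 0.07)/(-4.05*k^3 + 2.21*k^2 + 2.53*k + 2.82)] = (-34.992*k^3 + 8.6967*k^2 + 0.3094*k - 12.0053)/(16.4025*k^6 - 17.901*k^5 - 15.6089*k^4 - 11.6594*k^3 + 18.8653*k^2 + 14.2692*k + 7.9524)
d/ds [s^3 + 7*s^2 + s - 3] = 3*s^2 + 14*s + 1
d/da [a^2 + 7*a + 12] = 2*a + 7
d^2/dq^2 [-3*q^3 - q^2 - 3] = -18*q - 2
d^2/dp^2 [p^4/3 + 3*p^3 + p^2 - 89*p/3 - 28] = 4*p^2 + 18*p + 2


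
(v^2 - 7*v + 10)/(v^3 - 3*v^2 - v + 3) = (v^2 - 7*v + 10)/(v^3 - 3*v^2 - v + 3)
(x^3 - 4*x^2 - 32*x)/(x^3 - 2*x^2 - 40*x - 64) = x/(x + 2)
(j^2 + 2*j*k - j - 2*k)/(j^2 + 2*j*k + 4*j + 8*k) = (j - 1)/(j + 4)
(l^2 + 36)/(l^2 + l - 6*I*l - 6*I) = (l + 6*I)/(l + 1)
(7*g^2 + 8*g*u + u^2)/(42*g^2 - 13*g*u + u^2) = (7*g^2 + 8*g*u + u^2)/(42*g^2 - 13*g*u + u^2)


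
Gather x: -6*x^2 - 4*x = -6*x^2 - 4*x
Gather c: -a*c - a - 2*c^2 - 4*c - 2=-a - 2*c^2 + c*(-a - 4) - 2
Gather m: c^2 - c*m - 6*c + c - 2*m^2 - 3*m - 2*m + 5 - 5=c^2 - 5*c - 2*m^2 + m*(-c - 5)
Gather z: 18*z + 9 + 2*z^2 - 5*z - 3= 2*z^2 + 13*z + 6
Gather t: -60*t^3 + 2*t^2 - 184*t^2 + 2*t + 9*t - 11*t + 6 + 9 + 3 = -60*t^3 - 182*t^2 + 18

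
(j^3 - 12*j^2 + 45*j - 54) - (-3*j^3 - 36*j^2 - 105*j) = 4*j^3 + 24*j^2 + 150*j - 54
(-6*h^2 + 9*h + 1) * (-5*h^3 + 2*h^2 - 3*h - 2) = 30*h^5 - 57*h^4 + 31*h^3 - 13*h^2 - 21*h - 2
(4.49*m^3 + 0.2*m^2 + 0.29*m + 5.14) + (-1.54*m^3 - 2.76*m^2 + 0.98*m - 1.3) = 2.95*m^3 - 2.56*m^2 + 1.27*m + 3.84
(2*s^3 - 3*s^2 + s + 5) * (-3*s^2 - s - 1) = -6*s^5 + 7*s^4 - 2*s^3 - 13*s^2 - 6*s - 5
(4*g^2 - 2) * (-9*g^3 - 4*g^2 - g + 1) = -36*g^5 - 16*g^4 + 14*g^3 + 12*g^2 + 2*g - 2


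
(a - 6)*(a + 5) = a^2 - a - 30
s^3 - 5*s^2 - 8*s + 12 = (s - 6)*(s - 1)*(s + 2)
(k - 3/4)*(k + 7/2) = k^2 + 11*k/4 - 21/8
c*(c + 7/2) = c^2 + 7*c/2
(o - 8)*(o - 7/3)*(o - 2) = o^3 - 37*o^2/3 + 118*o/3 - 112/3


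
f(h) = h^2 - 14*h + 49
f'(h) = 2*h - 14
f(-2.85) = 97.02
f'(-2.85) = -19.70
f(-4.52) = 132.71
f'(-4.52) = -23.04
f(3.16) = 14.75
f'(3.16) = -7.68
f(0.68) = 39.94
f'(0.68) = -12.64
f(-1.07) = 65.12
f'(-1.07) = -16.14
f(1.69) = 28.20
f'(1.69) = -10.62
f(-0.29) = 53.14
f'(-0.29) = -14.58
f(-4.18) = 124.99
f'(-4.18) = -22.36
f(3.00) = 16.00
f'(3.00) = -8.00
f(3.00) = 16.00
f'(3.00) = -8.00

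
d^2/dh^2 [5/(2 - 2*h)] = -5/(h - 1)^3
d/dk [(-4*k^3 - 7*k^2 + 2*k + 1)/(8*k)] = -k - 7/8 - 1/(8*k^2)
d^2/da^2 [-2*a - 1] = 0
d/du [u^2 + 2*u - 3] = 2*u + 2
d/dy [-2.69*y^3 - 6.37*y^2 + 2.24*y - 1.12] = -8.07*y^2 - 12.74*y + 2.24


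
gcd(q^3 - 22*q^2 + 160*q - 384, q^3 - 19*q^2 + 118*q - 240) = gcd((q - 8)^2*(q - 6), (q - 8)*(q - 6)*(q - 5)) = q^2 - 14*q + 48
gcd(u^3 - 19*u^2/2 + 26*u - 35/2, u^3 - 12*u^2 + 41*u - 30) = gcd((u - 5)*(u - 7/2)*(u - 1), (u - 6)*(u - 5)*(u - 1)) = u^2 - 6*u + 5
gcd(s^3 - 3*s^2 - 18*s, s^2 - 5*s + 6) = 1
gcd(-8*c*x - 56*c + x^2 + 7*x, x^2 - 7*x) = 1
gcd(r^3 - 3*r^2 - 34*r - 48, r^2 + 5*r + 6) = r^2 + 5*r + 6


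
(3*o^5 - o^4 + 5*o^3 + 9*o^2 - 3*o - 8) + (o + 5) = 3*o^5 - o^4 + 5*o^3 + 9*o^2 - 2*o - 3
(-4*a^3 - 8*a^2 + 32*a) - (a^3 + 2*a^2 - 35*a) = -5*a^3 - 10*a^2 + 67*a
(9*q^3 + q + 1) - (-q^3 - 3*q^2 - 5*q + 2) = 10*q^3 + 3*q^2 + 6*q - 1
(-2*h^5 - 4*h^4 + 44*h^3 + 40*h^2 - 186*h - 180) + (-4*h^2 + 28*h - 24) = -2*h^5 - 4*h^4 + 44*h^3 + 36*h^2 - 158*h - 204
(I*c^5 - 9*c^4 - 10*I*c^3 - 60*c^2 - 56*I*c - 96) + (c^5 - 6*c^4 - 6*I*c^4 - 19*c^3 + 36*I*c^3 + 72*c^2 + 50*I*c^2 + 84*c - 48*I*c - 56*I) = c^5 + I*c^5 - 15*c^4 - 6*I*c^4 - 19*c^3 + 26*I*c^3 + 12*c^2 + 50*I*c^2 + 84*c - 104*I*c - 96 - 56*I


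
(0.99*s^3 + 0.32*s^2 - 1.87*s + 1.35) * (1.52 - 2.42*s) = -2.3958*s^4 + 0.7304*s^3 + 5.0118*s^2 - 6.1094*s + 2.052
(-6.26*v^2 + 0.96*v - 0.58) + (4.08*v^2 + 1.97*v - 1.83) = -2.18*v^2 + 2.93*v - 2.41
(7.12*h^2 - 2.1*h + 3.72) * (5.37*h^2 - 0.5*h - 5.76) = 38.2344*h^4 - 14.837*h^3 - 19.9848*h^2 + 10.236*h - 21.4272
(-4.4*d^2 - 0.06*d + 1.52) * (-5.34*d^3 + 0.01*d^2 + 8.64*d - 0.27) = 23.496*d^5 + 0.2764*d^4 - 46.1334*d^3 + 0.6848*d^2 + 13.149*d - 0.4104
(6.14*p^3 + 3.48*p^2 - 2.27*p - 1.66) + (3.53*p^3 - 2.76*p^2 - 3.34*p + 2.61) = 9.67*p^3 + 0.72*p^2 - 5.61*p + 0.95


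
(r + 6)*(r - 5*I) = r^2 + 6*r - 5*I*r - 30*I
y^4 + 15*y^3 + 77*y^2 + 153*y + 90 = (y + 1)*(y + 3)*(y + 5)*(y + 6)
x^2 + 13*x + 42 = (x + 6)*(x + 7)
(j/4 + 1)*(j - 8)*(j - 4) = j^3/4 - 2*j^2 - 4*j + 32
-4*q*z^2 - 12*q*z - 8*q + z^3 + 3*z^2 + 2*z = (-4*q + z)*(z + 1)*(z + 2)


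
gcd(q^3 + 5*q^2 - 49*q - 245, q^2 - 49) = q^2 - 49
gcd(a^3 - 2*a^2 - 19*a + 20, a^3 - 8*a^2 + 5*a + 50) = a - 5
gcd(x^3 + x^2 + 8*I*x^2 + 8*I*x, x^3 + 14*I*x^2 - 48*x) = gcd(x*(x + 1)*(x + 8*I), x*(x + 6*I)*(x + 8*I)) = x^2 + 8*I*x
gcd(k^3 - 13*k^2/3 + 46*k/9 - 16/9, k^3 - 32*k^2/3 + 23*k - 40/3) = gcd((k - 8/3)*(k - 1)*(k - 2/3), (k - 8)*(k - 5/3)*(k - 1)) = k - 1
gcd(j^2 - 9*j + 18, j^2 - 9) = j - 3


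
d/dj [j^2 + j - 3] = 2*j + 1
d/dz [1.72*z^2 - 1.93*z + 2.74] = 3.44*z - 1.93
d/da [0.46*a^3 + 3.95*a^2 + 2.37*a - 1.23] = 1.38*a^2 + 7.9*a + 2.37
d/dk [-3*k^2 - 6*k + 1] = -6*k - 6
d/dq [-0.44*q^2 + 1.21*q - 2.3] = 1.21 - 0.88*q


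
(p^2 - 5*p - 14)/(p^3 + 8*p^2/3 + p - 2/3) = 3*(p - 7)/(3*p^2 + 2*p - 1)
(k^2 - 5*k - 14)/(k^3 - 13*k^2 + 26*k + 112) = 1/(k - 8)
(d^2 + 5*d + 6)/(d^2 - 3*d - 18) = (d + 2)/(d - 6)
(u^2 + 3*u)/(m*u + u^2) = (u + 3)/(m + u)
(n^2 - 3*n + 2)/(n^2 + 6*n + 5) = (n^2 - 3*n + 2)/(n^2 + 6*n + 5)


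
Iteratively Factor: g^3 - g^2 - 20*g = (g + 4)*(g^2 - 5*g) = (g - 5)*(g + 4)*(g)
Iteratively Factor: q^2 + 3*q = (q)*(q + 3)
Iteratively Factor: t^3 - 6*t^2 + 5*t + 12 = (t - 4)*(t^2 - 2*t - 3) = (t - 4)*(t + 1)*(t - 3)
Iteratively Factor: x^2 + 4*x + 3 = (x + 3)*(x + 1)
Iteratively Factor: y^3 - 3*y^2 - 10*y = (y)*(y^2 - 3*y - 10) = y*(y - 5)*(y + 2)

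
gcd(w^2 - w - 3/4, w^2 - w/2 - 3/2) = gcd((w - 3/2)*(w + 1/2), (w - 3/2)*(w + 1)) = w - 3/2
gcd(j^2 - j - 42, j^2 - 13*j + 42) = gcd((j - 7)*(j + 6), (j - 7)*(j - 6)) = j - 7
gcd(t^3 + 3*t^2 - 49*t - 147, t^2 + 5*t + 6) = t + 3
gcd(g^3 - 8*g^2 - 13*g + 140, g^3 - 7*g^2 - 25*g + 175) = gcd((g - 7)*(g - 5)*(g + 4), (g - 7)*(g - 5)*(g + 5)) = g^2 - 12*g + 35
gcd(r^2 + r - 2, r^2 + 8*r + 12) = r + 2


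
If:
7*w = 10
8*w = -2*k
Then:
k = -40/7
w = 10/7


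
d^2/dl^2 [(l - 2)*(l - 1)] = 2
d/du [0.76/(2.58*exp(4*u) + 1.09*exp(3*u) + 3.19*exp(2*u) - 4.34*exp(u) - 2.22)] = (-7.8432*exp(3*u) - 2.4852*exp(2*u) - 4.8488*exp(u) + 3.2984)*exp(u)/(2.58*exp(4*u) + 1.09*exp(3*u) + 3.19*exp(2*u) - 4.34*exp(u) - 2.22)^2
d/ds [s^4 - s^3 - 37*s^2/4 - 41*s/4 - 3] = 4*s^3 - 3*s^2 - 37*s/2 - 41/4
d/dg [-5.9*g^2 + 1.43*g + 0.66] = 1.43 - 11.8*g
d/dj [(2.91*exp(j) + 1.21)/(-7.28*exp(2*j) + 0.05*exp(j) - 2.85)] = (21.1848*exp(2*j) + 17.6176*exp(j) - 8.354)*exp(j)/(52.9984*exp(4*j) - 0.728*exp(3*j) + 41.4985*exp(2*j) - 0.285*exp(j) + 8.1225)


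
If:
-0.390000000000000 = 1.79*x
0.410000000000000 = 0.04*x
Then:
No Solution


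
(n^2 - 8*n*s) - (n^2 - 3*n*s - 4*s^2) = -5*n*s + 4*s^2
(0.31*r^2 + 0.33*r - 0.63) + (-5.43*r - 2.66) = 0.31*r^2 - 5.1*r - 3.29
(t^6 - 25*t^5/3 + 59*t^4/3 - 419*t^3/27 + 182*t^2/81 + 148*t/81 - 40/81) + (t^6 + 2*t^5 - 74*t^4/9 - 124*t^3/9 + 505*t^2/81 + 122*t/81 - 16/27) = 2*t^6 - 19*t^5/3 + 103*t^4/9 - 791*t^3/27 + 229*t^2/27 + 10*t/3 - 88/81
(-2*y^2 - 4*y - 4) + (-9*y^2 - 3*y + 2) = -11*y^2 - 7*y - 2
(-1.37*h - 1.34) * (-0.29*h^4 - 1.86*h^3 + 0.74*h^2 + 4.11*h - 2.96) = 0.3973*h^5 + 2.9368*h^4 + 1.4786*h^3 - 6.6223*h^2 - 1.4522*h + 3.9664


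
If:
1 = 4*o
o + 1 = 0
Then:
No Solution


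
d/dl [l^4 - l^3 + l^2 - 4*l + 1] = 4*l^3 - 3*l^2 + 2*l - 4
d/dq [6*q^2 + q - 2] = 12*q + 1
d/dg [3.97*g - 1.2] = 3.97000000000000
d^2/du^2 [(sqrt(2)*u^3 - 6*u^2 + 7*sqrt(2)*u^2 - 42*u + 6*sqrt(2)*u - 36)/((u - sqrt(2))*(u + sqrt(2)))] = 4*(-21*u^3 + 4*sqrt(2)*u^3 - 72*u^2 + 21*sqrt(2)*u^2 - 126*u + 24*sqrt(2)*u - 48 + 14*sqrt(2))/(u^6 - 6*u^4 + 12*u^2 - 8)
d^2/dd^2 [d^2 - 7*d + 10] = 2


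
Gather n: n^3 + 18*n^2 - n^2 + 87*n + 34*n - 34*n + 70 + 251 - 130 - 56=n^3 + 17*n^2 + 87*n + 135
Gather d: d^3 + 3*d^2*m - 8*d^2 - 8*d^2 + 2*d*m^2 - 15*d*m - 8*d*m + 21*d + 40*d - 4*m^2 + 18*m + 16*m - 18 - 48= d^3 + d^2*(3*m - 16) + d*(2*m^2 - 23*m + 61) - 4*m^2 + 34*m - 66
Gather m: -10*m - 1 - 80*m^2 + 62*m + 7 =-80*m^2 + 52*m + 6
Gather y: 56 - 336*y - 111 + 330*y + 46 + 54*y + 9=48*y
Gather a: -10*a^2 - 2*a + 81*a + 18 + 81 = -10*a^2 + 79*a + 99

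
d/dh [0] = 0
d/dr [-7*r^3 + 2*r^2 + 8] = r*(4 - 21*r)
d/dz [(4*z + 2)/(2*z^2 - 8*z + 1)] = 4*(-2*z^2 - 2*z + 5)/(4*z^4 - 32*z^3 + 68*z^2 - 16*z + 1)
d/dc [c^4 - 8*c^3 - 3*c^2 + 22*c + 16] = 4*c^3 - 24*c^2 - 6*c + 22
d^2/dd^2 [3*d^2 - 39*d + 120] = 6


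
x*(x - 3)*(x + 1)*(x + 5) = x^4 + 3*x^3 - 13*x^2 - 15*x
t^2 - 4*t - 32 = (t - 8)*(t + 4)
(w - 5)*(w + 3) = w^2 - 2*w - 15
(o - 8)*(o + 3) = o^2 - 5*o - 24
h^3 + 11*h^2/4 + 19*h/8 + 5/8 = (h + 1/2)*(h + 1)*(h + 5/4)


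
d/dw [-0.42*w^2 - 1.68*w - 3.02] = -0.84*w - 1.68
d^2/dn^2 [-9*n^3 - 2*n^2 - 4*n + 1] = -54*n - 4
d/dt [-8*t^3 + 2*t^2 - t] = -24*t^2 + 4*t - 1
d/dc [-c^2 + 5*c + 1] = 5 - 2*c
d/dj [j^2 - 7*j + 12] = 2*j - 7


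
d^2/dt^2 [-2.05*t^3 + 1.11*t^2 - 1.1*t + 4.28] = 2.22 - 12.3*t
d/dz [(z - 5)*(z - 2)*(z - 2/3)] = 3*z^2 - 46*z/3 + 44/3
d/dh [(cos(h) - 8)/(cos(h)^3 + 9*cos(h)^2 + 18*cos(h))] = (-285*cos(h) - 15*cos(2*h) + cos(3*h) - 303)*sin(h)/(2*(cos(h) + 3)^2*(cos(h) + 6)^2*cos(h)^2)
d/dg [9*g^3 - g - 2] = 27*g^2 - 1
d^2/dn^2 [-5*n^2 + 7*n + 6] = -10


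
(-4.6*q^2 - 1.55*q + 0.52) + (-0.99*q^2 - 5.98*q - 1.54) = -5.59*q^2 - 7.53*q - 1.02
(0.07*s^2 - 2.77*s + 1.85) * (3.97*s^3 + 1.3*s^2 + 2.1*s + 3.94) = 0.2779*s^5 - 10.9059*s^4 + 3.8905*s^3 - 3.1362*s^2 - 7.0288*s + 7.289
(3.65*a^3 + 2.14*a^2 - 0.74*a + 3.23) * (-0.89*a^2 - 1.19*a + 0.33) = -3.2485*a^5 - 6.2481*a^4 - 0.6835*a^3 - 1.2879*a^2 - 4.0879*a + 1.0659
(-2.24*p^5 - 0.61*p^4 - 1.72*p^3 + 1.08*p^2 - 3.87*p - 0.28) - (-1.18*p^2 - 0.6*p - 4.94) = -2.24*p^5 - 0.61*p^4 - 1.72*p^3 + 2.26*p^2 - 3.27*p + 4.66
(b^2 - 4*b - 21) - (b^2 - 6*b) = 2*b - 21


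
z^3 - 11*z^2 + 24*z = z*(z - 8)*(z - 3)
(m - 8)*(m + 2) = m^2 - 6*m - 16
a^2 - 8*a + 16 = (a - 4)^2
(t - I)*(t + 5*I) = t^2 + 4*I*t + 5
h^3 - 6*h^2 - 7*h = h*(h - 7)*(h + 1)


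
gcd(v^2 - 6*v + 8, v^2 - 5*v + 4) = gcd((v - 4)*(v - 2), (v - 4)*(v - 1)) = v - 4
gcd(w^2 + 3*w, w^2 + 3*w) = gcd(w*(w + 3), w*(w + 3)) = w^2 + 3*w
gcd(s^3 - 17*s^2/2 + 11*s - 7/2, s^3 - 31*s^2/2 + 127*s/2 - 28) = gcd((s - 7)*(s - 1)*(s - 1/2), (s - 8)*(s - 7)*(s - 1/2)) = s^2 - 15*s/2 + 7/2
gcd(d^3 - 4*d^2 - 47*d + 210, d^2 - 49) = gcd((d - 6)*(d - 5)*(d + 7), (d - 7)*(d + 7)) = d + 7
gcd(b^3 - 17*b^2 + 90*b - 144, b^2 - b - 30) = b - 6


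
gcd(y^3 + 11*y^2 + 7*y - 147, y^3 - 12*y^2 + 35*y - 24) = y - 3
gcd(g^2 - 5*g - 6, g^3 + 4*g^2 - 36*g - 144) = g - 6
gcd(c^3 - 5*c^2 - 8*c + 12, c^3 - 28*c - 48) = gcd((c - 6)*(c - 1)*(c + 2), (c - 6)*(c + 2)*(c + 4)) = c^2 - 4*c - 12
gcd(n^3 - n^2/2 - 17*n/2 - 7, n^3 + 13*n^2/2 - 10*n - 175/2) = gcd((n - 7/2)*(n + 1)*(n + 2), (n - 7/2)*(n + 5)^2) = n - 7/2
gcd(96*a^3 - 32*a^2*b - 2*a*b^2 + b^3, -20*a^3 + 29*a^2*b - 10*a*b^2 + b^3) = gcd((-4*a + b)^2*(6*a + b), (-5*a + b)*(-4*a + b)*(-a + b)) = 4*a - b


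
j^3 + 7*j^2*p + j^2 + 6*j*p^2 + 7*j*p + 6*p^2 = (j + 1)*(j + p)*(j + 6*p)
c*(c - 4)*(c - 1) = c^3 - 5*c^2 + 4*c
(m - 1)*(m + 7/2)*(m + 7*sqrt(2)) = m^3 + 5*m^2/2 + 7*sqrt(2)*m^2 - 7*m/2 + 35*sqrt(2)*m/2 - 49*sqrt(2)/2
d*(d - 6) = d^2 - 6*d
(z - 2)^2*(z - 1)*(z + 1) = z^4 - 4*z^3 + 3*z^2 + 4*z - 4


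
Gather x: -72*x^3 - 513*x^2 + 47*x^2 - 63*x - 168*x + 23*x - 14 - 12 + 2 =-72*x^3 - 466*x^2 - 208*x - 24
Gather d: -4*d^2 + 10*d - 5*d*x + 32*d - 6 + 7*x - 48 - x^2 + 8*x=-4*d^2 + d*(42 - 5*x) - x^2 + 15*x - 54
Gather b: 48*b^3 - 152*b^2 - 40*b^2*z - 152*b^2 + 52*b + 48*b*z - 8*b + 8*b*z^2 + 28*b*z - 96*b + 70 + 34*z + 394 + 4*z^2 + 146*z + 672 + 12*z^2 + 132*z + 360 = 48*b^3 + b^2*(-40*z - 304) + b*(8*z^2 + 76*z - 52) + 16*z^2 + 312*z + 1496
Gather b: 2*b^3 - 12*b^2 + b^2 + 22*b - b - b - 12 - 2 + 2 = 2*b^3 - 11*b^2 + 20*b - 12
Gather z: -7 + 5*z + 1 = 5*z - 6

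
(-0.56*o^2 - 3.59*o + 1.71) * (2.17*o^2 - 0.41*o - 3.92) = -1.2152*o^4 - 7.5607*o^3 + 7.3778*o^2 + 13.3717*o - 6.7032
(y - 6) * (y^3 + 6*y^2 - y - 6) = y^4 - 37*y^2 + 36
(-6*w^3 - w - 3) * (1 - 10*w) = 60*w^4 - 6*w^3 + 10*w^2 + 29*w - 3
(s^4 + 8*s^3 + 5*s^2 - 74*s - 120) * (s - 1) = s^5 + 7*s^4 - 3*s^3 - 79*s^2 - 46*s + 120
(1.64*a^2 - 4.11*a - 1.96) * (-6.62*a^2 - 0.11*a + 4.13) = -10.8568*a^4 + 27.0278*a^3 + 20.2005*a^2 - 16.7587*a - 8.0948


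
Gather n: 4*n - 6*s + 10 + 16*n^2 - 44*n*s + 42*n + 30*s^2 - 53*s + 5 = 16*n^2 + n*(46 - 44*s) + 30*s^2 - 59*s + 15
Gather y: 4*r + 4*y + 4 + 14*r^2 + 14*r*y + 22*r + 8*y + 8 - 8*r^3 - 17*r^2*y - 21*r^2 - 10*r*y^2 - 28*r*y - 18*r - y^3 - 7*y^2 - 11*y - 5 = -8*r^3 - 7*r^2 + 8*r - y^3 + y^2*(-10*r - 7) + y*(-17*r^2 - 14*r + 1) + 7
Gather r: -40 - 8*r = -8*r - 40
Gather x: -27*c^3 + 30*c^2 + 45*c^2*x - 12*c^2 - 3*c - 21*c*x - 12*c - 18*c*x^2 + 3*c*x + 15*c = -27*c^3 + 18*c^2 - 18*c*x^2 + x*(45*c^2 - 18*c)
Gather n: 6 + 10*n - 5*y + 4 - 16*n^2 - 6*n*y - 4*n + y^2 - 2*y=-16*n^2 + n*(6 - 6*y) + y^2 - 7*y + 10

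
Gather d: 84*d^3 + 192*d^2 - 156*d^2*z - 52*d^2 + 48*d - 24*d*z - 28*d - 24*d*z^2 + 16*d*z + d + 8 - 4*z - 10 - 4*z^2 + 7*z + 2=84*d^3 + d^2*(140 - 156*z) + d*(-24*z^2 - 8*z + 21) - 4*z^2 + 3*z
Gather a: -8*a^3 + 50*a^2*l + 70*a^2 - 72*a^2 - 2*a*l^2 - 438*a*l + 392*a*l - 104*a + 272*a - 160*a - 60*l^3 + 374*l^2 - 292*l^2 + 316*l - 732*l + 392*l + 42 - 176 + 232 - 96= -8*a^3 + a^2*(50*l - 2) + a*(-2*l^2 - 46*l + 8) - 60*l^3 + 82*l^2 - 24*l + 2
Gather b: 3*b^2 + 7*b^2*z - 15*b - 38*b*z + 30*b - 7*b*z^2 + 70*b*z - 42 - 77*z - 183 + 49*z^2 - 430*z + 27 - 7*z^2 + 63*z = b^2*(7*z + 3) + b*(-7*z^2 + 32*z + 15) + 42*z^2 - 444*z - 198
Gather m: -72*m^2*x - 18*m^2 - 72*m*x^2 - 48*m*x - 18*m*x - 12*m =m^2*(-72*x - 18) + m*(-72*x^2 - 66*x - 12)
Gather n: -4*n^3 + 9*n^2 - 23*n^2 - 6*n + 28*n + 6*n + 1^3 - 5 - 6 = -4*n^3 - 14*n^2 + 28*n - 10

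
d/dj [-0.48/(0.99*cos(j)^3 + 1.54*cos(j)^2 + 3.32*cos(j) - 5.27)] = (1.4256*sin(j)^2 - 1.4784*cos(j) - 3.0192)*sin(j)/(0.99*cos(j)^3 + 1.54*cos(j)^2 + 3.32*cos(j) - 5.27)^2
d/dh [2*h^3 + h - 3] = 6*h^2 + 1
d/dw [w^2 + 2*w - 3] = 2*w + 2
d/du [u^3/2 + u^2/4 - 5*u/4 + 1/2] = 3*u^2/2 + u/2 - 5/4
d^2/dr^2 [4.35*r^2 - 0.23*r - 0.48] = 8.70000000000000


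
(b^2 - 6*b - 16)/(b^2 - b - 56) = (b + 2)/(b + 7)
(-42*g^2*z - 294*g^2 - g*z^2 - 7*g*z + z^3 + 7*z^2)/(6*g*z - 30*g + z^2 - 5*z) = (-7*g*z - 49*g + z^2 + 7*z)/(z - 5)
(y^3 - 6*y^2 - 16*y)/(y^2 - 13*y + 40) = y*(y + 2)/(y - 5)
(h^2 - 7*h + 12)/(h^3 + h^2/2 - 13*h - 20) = 2*(h - 3)/(2*h^2 + 9*h + 10)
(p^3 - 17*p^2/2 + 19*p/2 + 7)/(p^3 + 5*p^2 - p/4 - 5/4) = 2*(p^2 - 9*p + 14)/(2*p^2 + 9*p - 5)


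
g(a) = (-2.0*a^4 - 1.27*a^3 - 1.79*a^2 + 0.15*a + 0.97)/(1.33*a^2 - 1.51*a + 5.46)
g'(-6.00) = 15.15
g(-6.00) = -38.17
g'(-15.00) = 42.40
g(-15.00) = -297.43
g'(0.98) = -2.62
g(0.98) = -0.69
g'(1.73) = -6.72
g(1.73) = -4.19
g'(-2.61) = 4.78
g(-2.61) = -4.43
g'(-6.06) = 15.34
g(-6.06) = -39.09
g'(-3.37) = 7.08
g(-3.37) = -8.94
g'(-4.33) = 10.03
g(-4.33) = -17.14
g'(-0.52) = 0.35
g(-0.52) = 0.07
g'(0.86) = -2.04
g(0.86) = -0.41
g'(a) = (1.51 - 2.66*a)*(-2.0*a^4 - 1.27*a^3 - 1.79*a^2 + 0.15*a + 0.97)/(1.33*a^2 - 1.51*a + 5.46)^2 + (-8.0*a^3 - 3.81*a^2 - 3.58*a + 0.15)/(1.33*a^2 - 1.51*a + 5.46) = (-5.32*a^5 + 7.3709*a^4 - 39.8446*a^3 - 18.2992*a^2 - 22.127*a + 2.2837)/(1.7689*a^4 - 4.0166*a^3 + 16.8037*a^2 - 16.4892*a + 29.8116)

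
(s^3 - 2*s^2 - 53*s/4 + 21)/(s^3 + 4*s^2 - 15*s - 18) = (s^3 - 2*s^2 - 53*s/4 + 21)/(s^3 + 4*s^2 - 15*s - 18)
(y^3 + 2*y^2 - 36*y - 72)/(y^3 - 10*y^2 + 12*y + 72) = (y + 6)/(y - 6)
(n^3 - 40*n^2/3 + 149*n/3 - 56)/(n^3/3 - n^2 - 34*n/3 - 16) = (3*n^2 - 16*n + 21)/(n^2 + 5*n + 6)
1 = 1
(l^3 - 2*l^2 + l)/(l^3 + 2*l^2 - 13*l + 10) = l*(l - 1)/(l^2 + 3*l - 10)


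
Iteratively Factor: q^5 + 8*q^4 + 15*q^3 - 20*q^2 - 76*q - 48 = (q - 2)*(q^4 + 10*q^3 + 35*q^2 + 50*q + 24) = (q - 2)*(q + 1)*(q^3 + 9*q^2 + 26*q + 24) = (q - 2)*(q + 1)*(q + 3)*(q^2 + 6*q + 8) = (q - 2)*(q + 1)*(q + 2)*(q + 3)*(q + 4)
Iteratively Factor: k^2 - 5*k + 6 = (k - 2)*(k - 3)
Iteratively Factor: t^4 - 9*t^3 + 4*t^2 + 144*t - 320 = (t + 4)*(t^3 - 13*t^2 + 56*t - 80) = (t - 5)*(t + 4)*(t^2 - 8*t + 16) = (t - 5)*(t - 4)*(t + 4)*(t - 4)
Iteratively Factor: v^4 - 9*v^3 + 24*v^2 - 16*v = (v - 1)*(v^3 - 8*v^2 + 16*v) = (v - 4)*(v - 1)*(v^2 - 4*v) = v*(v - 4)*(v - 1)*(v - 4)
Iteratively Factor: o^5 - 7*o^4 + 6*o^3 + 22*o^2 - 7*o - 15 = (o - 5)*(o^4 - 2*o^3 - 4*o^2 + 2*o + 3) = (o - 5)*(o + 1)*(o^3 - 3*o^2 - o + 3) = (o - 5)*(o + 1)^2*(o^2 - 4*o + 3) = (o - 5)*(o - 1)*(o + 1)^2*(o - 3)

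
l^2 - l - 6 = (l - 3)*(l + 2)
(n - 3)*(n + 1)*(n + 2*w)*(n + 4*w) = n^4 + 6*n^3*w - 2*n^3 + 8*n^2*w^2 - 12*n^2*w - 3*n^2 - 16*n*w^2 - 18*n*w - 24*w^2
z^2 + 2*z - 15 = (z - 3)*(z + 5)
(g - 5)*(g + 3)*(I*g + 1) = I*g^3 + g^2 - 2*I*g^2 - 2*g - 15*I*g - 15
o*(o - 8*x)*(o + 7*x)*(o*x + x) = o^4*x - o^3*x^2 + o^3*x - 56*o^2*x^3 - o^2*x^2 - 56*o*x^3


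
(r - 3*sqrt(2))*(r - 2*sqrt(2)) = r^2 - 5*sqrt(2)*r + 12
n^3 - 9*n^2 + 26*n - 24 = (n - 4)*(n - 3)*(n - 2)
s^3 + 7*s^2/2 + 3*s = s*(s + 3/2)*(s + 2)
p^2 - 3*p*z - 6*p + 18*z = (p - 6)*(p - 3*z)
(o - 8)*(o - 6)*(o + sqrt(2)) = o^3 - 14*o^2 + sqrt(2)*o^2 - 14*sqrt(2)*o + 48*o + 48*sqrt(2)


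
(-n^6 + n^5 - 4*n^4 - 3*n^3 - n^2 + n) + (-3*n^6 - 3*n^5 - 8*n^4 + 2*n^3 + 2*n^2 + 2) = -4*n^6 - 2*n^5 - 12*n^4 - n^3 + n^2 + n + 2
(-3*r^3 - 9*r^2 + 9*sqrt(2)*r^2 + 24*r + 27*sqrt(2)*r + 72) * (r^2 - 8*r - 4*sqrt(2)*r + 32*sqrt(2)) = -3*r^5 + 15*r^4 + 21*sqrt(2)*r^4 - 105*sqrt(2)*r^3 + 24*r^3 - 600*sqrt(2)*r^2 + 240*r^2 + 480*sqrt(2)*r + 1152*r + 2304*sqrt(2)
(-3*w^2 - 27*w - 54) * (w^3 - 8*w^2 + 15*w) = -3*w^5 - 3*w^4 + 117*w^3 + 27*w^2 - 810*w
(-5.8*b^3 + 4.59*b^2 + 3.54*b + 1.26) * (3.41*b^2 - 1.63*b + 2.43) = -19.778*b^5 + 25.1059*b^4 - 9.5043*b^3 + 9.6801*b^2 + 6.5484*b + 3.0618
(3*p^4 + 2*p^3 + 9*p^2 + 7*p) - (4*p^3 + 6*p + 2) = 3*p^4 - 2*p^3 + 9*p^2 + p - 2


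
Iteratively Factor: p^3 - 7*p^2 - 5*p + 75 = (p - 5)*(p^2 - 2*p - 15) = (p - 5)^2*(p + 3)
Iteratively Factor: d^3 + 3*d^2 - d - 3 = (d - 1)*(d^2 + 4*d + 3) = (d - 1)*(d + 1)*(d + 3)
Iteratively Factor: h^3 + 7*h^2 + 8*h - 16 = (h + 4)*(h^2 + 3*h - 4) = (h - 1)*(h + 4)*(h + 4)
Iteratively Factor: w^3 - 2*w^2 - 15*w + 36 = (w + 4)*(w^2 - 6*w + 9) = (w - 3)*(w + 4)*(w - 3)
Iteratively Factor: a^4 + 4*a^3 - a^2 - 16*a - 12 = (a + 1)*(a^3 + 3*a^2 - 4*a - 12) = (a + 1)*(a + 3)*(a^2 - 4) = (a + 1)*(a + 2)*(a + 3)*(a - 2)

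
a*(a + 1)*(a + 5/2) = a^3 + 7*a^2/2 + 5*a/2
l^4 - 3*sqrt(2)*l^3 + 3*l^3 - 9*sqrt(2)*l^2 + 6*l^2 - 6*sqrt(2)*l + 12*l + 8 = (l + 1)*(l + 2)*(l - 2*sqrt(2))*(l - sqrt(2))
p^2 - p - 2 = (p - 2)*(p + 1)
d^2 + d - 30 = (d - 5)*(d + 6)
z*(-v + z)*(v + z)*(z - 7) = -v^2*z^2 + 7*v^2*z + z^4 - 7*z^3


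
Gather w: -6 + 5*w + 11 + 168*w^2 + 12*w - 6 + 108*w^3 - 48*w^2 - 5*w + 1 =108*w^3 + 120*w^2 + 12*w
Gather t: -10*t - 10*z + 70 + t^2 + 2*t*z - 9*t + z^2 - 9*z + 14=t^2 + t*(2*z - 19) + z^2 - 19*z + 84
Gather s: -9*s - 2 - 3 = -9*s - 5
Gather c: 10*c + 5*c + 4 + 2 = 15*c + 6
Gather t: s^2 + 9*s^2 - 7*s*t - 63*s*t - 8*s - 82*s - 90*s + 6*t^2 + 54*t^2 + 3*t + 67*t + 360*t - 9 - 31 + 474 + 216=10*s^2 - 180*s + 60*t^2 + t*(430 - 70*s) + 650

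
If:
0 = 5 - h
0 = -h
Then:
No Solution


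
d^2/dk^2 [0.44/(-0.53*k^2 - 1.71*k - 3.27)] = (0.247192*k^2 + 0.797544*k - 0.44*(1.06*k + 1.71)*(2.12*k + 3.42) + 1.525128)/(0.53*k^2 + 1.71*k + 3.27)^3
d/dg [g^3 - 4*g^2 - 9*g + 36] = 3*g^2 - 8*g - 9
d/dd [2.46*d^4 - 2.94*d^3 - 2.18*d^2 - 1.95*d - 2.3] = 9.84*d^3 - 8.82*d^2 - 4.36*d - 1.95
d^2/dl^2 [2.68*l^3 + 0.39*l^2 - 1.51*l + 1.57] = 16.08*l + 0.78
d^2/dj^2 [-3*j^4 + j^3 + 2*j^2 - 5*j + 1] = -36*j^2 + 6*j + 4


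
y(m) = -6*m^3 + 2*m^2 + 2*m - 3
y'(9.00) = -1420.00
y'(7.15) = -889.60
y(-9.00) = 4515.00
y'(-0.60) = -6.88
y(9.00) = -4197.00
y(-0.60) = -2.18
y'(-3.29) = -205.99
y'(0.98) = -11.37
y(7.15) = -2079.61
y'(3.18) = -167.30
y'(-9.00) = -1492.00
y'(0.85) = -7.60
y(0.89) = -3.87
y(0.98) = -4.77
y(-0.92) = 1.52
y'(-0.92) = -16.92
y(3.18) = -169.36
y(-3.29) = 225.74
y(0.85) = -3.54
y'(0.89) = -8.70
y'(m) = -18*m^2 + 4*m + 2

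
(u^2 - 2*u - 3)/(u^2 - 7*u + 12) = (u + 1)/(u - 4)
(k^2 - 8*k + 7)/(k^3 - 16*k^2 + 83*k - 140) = (k - 1)/(k^2 - 9*k + 20)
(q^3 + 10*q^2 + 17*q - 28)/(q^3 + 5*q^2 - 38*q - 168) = (q - 1)/(q - 6)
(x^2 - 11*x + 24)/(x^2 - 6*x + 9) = (x - 8)/(x - 3)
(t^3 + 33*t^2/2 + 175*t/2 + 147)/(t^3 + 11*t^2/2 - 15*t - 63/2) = (2*t^2 + 19*t + 42)/(2*t^2 - 3*t - 9)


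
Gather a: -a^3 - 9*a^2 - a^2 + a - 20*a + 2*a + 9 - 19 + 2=-a^3 - 10*a^2 - 17*a - 8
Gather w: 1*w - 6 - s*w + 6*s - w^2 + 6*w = 6*s - w^2 + w*(7 - s) - 6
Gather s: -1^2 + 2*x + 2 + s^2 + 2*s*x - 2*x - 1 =s^2 + 2*s*x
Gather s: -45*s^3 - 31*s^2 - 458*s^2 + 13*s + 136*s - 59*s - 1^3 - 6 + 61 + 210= -45*s^3 - 489*s^2 + 90*s + 264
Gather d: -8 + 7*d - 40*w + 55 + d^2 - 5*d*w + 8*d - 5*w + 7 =d^2 + d*(15 - 5*w) - 45*w + 54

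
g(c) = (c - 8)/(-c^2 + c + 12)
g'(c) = (c - 8)*(2*c - 1)/(-c^2 + c + 12)^2 + 1/(-c^2 + c + 12)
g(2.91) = -0.79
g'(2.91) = -0.44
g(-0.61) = -0.78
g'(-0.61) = 0.25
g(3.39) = -1.18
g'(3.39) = -1.50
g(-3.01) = 157.06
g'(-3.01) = 15714.27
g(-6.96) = 0.34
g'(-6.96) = 0.10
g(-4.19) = 1.25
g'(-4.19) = 1.10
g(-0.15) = -0.69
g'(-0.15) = 0.16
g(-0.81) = -0.84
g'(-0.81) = 0.30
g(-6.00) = 0.47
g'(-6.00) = 0.17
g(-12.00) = 0.14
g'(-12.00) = 0.02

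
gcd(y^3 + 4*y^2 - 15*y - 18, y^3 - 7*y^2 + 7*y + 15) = y^2 - 2*y - 3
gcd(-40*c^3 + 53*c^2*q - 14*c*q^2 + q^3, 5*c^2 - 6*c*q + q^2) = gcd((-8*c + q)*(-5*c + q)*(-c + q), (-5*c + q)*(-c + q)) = 5*c^2 - 6*c*q + q^2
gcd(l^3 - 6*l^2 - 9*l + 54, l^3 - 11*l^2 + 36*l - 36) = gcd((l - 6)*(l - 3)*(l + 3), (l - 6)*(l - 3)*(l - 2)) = l^2 - 9*l + 18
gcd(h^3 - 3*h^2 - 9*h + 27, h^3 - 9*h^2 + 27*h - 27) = h^2 - 6*h + 9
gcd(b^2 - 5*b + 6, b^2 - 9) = b - 3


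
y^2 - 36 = (y - 6)*(y + 6)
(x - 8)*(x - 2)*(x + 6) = x^3 - 4*x^2 - 44*x + 96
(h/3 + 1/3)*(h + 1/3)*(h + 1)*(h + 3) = h^4/3 + 16*h^3/9 + 26*h^2/9 + 16*h/9 + 1/3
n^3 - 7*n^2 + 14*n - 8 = (n - 4)*(n - 2)*(n - 1)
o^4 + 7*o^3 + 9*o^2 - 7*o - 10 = (o - 1)*(o + 1)*(o + 2)*(o + 5)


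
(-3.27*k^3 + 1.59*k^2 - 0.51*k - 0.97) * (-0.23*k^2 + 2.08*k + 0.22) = 0.7521*k^5 - 7.1673*k^4 + 2.7051*k^3 - 0.4879*k^2 - 2.1298*k - 0.2134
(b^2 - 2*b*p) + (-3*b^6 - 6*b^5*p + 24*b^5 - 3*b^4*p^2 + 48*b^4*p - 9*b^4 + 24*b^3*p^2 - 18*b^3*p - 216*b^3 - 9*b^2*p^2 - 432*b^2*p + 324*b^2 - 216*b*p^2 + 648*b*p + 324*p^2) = -3*b^6 - 6*b^5*p + 24*b^5 - 3*b^4*p^2 + 48*b^4*p - 9*b^4 + 24*b^3*p^2 - 18*b^3*p - 216*b^3 - 9*b^2*p^2 - 432*b^2*p + 325*b^2 - 216*b*p^2 + 646*b*p + 324*p^2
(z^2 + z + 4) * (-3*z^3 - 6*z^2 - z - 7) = -3*z^5 - 9*z^4 - 19*z^3 - 32*z^2 - 11*z - 28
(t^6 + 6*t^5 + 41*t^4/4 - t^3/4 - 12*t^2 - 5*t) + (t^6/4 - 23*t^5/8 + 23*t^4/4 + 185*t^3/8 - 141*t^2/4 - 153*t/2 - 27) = 5*t^6/4 + 25*t^5/8 + 16*t^4 + 183*t^3/8 - 189*t^2/4 - 163*t/2 - 27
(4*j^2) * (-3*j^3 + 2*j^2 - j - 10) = -12*j^5 + 8*j^4 - 4*j^3 - 40*j^2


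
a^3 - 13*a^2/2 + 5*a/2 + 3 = (a - 6)*(a - 1)*(a + 1/2)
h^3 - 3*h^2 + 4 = (h - 2)^2*(h + 1)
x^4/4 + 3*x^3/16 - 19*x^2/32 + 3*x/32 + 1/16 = (x/4 + 1/2)*(x - 1)*(x - 1/2)*(x + 1/4)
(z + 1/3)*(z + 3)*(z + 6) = z^3 + 28*z^2/3 + 21*z + 6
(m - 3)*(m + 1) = m^2 - 2*m - 3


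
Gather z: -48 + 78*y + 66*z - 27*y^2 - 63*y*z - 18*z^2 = -27*y^2 + 78*y - 18*z^2 + z*(66 - 63*y) - 48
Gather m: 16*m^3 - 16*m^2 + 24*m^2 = 16*m^3 + 8*m^2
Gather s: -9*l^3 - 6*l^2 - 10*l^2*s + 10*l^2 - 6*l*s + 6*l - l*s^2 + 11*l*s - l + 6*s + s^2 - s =-9*l^3 + 4*l^2 + 5*l + s^2*(1 - l) + s*(-10*l^2 + 5*l + 5)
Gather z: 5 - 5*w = 5 - 5*w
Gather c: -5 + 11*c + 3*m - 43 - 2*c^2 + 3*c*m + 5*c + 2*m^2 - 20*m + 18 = -2*c^2 + c*(3*m + 16) + 2*m^2 - 17*m - 30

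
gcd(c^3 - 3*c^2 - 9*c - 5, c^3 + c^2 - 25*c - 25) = c^2 - 4*c - 5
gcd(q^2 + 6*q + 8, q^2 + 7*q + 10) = q + 2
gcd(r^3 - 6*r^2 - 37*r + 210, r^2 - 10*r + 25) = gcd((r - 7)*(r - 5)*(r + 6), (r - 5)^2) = r - 5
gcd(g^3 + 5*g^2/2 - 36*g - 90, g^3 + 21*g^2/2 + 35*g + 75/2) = g + 5/2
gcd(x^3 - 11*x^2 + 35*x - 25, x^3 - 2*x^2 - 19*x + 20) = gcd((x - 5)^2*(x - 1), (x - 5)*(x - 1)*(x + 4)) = x^2 - 6*x + 5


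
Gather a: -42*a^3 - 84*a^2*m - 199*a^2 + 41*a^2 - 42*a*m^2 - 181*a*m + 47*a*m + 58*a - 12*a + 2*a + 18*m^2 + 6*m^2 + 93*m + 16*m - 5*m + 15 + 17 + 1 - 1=-42*a^3 + a^2*(-84*m - 158) + a*(-42*m^2 - 134*m + 48) + 24*m^2 + 104*m + 32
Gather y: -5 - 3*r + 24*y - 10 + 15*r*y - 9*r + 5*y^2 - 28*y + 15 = -12*r + 5*y^2 + y*(15*r - 4)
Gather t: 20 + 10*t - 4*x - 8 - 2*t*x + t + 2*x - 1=t*(11 - 2*x) - 2*x + 11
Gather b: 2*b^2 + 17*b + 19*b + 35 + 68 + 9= 2*b^2 + 36*b + 112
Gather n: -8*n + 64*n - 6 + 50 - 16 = 56*n + 28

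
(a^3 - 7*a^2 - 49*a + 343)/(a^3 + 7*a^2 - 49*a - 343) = (a - 7)/(a + 7)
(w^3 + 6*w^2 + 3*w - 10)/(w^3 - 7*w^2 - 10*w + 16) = (w + 5)/(w - 8)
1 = 1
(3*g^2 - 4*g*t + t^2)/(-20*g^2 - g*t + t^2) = (-3*g^2 + 4*g*t - t^2)/(20*g^2 + g*t - t^2)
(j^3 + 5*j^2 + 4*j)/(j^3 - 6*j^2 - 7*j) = (j + 4)/(j - 7)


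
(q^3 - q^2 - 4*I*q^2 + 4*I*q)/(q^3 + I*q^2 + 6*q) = (q^2 - q - 4*I*q + 4*I)/(q^2 + I*q + 6)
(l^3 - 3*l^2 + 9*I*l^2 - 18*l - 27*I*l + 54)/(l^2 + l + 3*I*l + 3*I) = (l^2 + l*(-3 + 6*I) - 18*I)/(l + 1)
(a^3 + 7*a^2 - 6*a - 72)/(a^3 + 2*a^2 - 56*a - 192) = (a - 3)/(a - 8)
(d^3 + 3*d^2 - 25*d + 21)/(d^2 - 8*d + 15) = (d^2 + 6*d - 7)/(d - 5)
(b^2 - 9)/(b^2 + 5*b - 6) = (b^2 - 9)/(b^2 + 5*b - 6)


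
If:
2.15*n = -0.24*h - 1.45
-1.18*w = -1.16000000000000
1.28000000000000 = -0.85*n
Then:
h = 7.45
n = -1.51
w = 0.98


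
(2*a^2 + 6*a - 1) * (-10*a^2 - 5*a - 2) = -20*a^4 - 70*a^3 - 24*a^2 - 7*a + 2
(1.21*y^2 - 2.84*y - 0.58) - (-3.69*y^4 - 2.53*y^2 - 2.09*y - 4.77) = 3.69*y^4 + 3.74*y^2 - 0.75*y + 4.19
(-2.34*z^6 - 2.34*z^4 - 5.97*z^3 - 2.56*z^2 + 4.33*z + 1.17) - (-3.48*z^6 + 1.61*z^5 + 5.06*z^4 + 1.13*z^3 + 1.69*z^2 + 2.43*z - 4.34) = 1.14*z^6 - 1.61*z^5 - 7.4*z^4 - 7.1*z^3 - 4.25*z^2 + 1.9*z + 5.51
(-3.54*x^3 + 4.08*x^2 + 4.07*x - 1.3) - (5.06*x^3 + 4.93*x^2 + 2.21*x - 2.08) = -8.6*x^3 - 0.85*x^2 + 1.86*x + 0.78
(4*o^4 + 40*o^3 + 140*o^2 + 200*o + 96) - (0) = 4*o^4 + 40*o^3 + 140*o^2 + 200*o + 96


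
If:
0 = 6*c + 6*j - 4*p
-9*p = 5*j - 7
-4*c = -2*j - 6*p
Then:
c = 11/8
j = -5/8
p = 9/8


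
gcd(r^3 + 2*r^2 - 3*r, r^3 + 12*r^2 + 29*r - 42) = r - 1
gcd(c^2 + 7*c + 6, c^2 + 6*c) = c + 6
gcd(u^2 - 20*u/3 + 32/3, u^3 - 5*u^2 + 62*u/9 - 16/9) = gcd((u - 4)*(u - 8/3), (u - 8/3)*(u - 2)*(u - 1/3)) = u - 8/3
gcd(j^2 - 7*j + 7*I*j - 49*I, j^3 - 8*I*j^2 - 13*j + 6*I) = 1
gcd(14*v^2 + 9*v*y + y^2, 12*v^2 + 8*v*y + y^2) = 2*v + y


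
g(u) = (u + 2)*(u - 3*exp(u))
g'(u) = u + (1 - 3*exp(u))*(u + 2) - 3*exp(u)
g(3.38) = -455.86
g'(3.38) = -553.40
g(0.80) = -16.45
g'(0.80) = -21.77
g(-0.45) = -3.66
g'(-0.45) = -3.78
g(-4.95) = 14.67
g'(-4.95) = -7.86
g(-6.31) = 27.22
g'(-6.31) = -10.60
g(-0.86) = -2.43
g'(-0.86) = -2.44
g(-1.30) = -1.48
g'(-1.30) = -1.99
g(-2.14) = 0.35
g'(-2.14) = -2.58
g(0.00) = -6.00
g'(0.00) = -7.00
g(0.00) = -6.00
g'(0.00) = -7.00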